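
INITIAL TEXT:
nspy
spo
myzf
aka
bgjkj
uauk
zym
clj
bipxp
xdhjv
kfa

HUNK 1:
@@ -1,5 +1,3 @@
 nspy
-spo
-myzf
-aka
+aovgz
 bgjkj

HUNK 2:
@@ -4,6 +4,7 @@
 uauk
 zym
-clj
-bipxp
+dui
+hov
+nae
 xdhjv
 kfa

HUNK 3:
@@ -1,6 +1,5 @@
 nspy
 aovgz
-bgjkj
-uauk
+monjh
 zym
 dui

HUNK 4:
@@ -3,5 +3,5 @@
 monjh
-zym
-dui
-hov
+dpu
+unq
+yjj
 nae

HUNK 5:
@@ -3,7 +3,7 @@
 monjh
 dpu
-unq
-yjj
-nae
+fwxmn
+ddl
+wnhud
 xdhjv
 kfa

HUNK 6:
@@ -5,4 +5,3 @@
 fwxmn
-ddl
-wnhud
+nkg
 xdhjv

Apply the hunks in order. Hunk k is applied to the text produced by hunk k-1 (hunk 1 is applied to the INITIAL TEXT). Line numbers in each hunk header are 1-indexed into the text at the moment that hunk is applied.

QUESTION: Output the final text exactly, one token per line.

Answer: nspy
aovgz
monjh
dpu
fwxmn
nkg
xdhjv
kfa

Derivation:
Hunk 1: at line 1 remove [spo,myzf,aka] add [aovgz] -> 9 lines: nspy aovgz bgjkj uauk zym clj bipxp xdhjv kfa
Hunk 2: at line 4 remove [clj,bipxp] add [dui,hov,nae] -> 10 lines: nspy aovgz bgjkj uauk zym dui hov nae xdhjv kfa
Hunk 3: at line 1 remove [bgjkj,uauk] add [monjh] -> 9 lines: nspy aovgz monjh zym dui hov nae xdhjv kfa
Hunk 4: at line 3 remove [zym,dui,hov] add [dpu,unq,yjj] -> 9 lines: nspy aovgz monjh dpu unq yjj nae xdhjv kfa
Hunk 5: at line 3 remove [unq,yjj,nae] add [fwxmn,ddl,wnhud] -> 9 lines: nspy aovgz monjh dpu fwxmn ddl wnhud xdhjv kfa
Hunk 6: at line 5 remove [ddl,wnhud] add [nkg] -> 8 lines: nspy aovgz monjh dpu fwxmn nkg xdhjv kfa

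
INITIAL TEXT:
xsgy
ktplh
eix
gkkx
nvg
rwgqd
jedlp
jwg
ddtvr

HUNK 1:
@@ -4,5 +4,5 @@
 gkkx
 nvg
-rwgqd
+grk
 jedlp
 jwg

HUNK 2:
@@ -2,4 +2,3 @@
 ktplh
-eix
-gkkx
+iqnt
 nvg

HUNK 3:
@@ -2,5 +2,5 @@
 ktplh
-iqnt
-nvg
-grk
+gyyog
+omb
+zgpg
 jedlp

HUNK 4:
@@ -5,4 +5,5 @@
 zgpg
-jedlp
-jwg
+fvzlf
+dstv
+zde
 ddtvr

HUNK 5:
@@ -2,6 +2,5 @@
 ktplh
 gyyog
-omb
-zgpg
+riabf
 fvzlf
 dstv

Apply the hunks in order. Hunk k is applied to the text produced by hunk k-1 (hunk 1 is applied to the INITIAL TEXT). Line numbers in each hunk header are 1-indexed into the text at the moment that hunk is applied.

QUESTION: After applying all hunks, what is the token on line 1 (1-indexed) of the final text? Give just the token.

Answer: xsgy

Derivation:
Hunk 1: at line 4 remove [rwgqd] add [grk] -> 9 lines: xsgy ktplh eix gkkx nvg grk jedlp jwg ddtvr
Hunk 2: at line 2 remove [eix,gkkx] add [iqnt] -> 8 lines: xsgy ktplh iqnt nvg grk jedlp jwg ddtvr
Hunk 3: at line 2 remove [iqnt,nvg,grk] add [gyyog,omb,zgpg] -> 8 lines: xsgy ktplh gyyog omb zgpg jedlp jwg ddtvr
Hunk 4: at line 5 remove [jedlp,jwg] add [fvzlf,dstv,zde] -> 9 lines: xsgy ktplh gyyog omb zgpg fvzlf dstv zde ddtvr
Hunk 5: at line 2 remove [omb,zgpg] add [riabf] -> 8 lines: xsgy ktplh gyyog riabf fvzlf dstv zde ddtvr
Final line 1: xsgy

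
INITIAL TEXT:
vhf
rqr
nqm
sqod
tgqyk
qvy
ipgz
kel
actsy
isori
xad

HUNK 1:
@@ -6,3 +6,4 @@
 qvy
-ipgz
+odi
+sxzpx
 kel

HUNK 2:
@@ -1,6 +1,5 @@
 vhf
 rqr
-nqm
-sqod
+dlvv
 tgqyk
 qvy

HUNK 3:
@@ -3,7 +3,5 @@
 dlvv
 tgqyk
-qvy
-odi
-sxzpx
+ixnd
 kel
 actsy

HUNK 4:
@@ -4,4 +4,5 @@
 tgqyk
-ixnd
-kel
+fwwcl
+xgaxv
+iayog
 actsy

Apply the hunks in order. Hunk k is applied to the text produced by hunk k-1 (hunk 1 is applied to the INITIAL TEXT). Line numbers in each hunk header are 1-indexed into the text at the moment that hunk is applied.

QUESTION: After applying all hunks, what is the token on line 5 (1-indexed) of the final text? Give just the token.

Answer: fwwcl

Derivation:
Hunk 1: at line 6 remove [ipgz] add [odi,sxzpx] -> 12 lines: vhf rqr nqm sqod tgqyk qvy odi sxzpx kel actsy isori xad
Hunk 2: at line 1 remove [nqm,sqod] add [dlvv] -> 11 lines: vhf rqr dlvv tgqyk qvy odi sxzpx kel actsy isori xad
Hunk 3: at line 3 remove [qvy,odi,sxzpx] add [ixnd] -> 9 lines: vhf rqr dlvv tgqyk ixnd kel actsy isori xad
Hunk 4: at line 4 remove [ixnd,kel] add [fwwcl,xgaxv,iayog] -> 10 lines: vhf rqr dlvv tgqyk fwwcl xgaxv iayog actsy isori xad
Final line 5: fwwcl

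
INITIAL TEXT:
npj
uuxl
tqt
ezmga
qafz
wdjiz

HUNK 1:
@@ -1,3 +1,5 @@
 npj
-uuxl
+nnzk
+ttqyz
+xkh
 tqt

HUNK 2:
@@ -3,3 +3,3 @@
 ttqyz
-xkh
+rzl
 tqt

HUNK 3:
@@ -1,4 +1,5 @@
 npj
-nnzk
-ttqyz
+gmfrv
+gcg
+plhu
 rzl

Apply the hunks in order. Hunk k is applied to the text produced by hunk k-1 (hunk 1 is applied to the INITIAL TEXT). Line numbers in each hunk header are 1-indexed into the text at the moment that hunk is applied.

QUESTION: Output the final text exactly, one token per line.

Hunk 1: at line 1 remove [uuxl] add [nnzk,ttqyz,xkh] -> 8 lines: npj nnzk ttqyz xkh tqt ezmga qafz wdjiz
Hunk 2: at line 3 remove [xkh] add [rzl] -> 8 lines: npj nnzk ttqyz rzl tqt ezmga qafz wdjiz
Hunk 3: at line 1 remove [nnzk,ttqyz] add [gmfrv,gcg,plhu] -> 9 lines: npj gmfrv gcg plhu rzl tqt ezmga qafz wdjiz

Answer: npj
gmfrv
gcg
plhu
rzl
tqt
ezmga
qafz
wdjiz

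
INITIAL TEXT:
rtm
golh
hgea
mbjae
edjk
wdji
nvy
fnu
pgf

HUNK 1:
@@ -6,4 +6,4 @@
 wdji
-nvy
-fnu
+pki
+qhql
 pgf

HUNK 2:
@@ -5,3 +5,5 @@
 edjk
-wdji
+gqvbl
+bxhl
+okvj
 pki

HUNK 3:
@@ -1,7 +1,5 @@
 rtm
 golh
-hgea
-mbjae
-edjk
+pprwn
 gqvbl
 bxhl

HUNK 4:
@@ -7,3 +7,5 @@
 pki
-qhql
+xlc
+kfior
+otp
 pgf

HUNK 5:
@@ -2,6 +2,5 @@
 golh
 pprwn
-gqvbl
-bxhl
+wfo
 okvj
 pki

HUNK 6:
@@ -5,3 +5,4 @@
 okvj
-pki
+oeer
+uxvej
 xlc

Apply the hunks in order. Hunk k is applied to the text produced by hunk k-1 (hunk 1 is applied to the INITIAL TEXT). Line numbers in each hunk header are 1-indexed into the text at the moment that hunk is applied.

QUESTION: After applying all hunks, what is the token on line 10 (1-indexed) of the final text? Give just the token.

Answer: otp

Derivation:
Hunk 1: at line 6 remove [nvy,fnu] add [pki,qhql] -> 9 lines: rtm golh hgea mbjae edjk wdji pki qhql pgf
Hunk 2: at line 5 remove [wdji] add [gqvbl,bxhl,okvj] -> 11 lines: rtm golh hgea mbjae edjk gqvbl bxhl okvj pki qhql pgf
Hunk 3: at line 1 remove [hgea,mbjae,edjk] add [pprwn] -> 9 lines: rtm golh pprwn gqvbl bxhl okvj pki qhql pgf
Hunk 4: at line 7 remove [qhql] add [xlc,kfior,otp] -> 11 lines: rtm golh pprwn gqvbl bxhl okvj pki xlc kfior otp pgf
Hunk 5: at line 2 remove [gqvbl,bxhl] add [wfo] -> 10 lines: rtm golh pprwn wfo okvj pki xlc kfior otp pgf
Hunk 6: at line 5 remove [pki] add [oeer,uxvej] -> 11 lines: rtm golh pprwn wfo okvj oeer uxvej xlc kfior otp pgf
Final line 10: otp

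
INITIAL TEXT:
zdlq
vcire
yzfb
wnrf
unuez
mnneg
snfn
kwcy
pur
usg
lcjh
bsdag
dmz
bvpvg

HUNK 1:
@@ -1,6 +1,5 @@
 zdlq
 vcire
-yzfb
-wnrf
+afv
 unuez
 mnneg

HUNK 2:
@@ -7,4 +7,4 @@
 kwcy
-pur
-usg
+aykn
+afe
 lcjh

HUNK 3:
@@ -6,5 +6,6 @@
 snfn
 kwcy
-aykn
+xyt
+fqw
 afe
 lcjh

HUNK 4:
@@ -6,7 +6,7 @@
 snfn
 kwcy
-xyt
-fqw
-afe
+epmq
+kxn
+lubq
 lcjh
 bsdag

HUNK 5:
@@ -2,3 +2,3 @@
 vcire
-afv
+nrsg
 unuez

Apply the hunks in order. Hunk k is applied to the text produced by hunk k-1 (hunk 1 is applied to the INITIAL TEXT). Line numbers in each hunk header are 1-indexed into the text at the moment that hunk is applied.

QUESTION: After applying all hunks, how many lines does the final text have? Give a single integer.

Answer: 14

Derivation:
Hunk 1: at line 1 remove [yzfb,wnrf] add [afv] -> 13 lines: zdlq vcire afv unuez mnneg snfn kwcy pur usg lcjh bsdag dmz bvpvg
Hunk 2: at line 7 remove [pur,usg] add [aykn,afe] -> 13 lines: zdlq vcire afv unuez mnneg snfn kwcy aykn afe lcjh bsdag dmz bvpvg
Hunk 3: at line 6 remove [aykn] add [xyt,fqw] -> 14 lines: zdlq vcire afv unuez mnneg snfn kwcy xyt fqw afe lcjh bsdag dmz bvpvg
Hunk 4: at line 6 remove [xyt,fqw,afe] add [epmq,kxn,lubq] -> 14 lines: zdlq vcire afv unuez mnneg snfn kwcy epmq kxn lubq lcjh bsdag dmz bvpvg
Hunk 5: at line 2 remove [afv] add [nrsg] -> 14 lines: zdlq vcire nrsg unuez mnneg snfn kwcy epmq kxn lubq lcjh bsdag dmz bvpvg
Final line count: 14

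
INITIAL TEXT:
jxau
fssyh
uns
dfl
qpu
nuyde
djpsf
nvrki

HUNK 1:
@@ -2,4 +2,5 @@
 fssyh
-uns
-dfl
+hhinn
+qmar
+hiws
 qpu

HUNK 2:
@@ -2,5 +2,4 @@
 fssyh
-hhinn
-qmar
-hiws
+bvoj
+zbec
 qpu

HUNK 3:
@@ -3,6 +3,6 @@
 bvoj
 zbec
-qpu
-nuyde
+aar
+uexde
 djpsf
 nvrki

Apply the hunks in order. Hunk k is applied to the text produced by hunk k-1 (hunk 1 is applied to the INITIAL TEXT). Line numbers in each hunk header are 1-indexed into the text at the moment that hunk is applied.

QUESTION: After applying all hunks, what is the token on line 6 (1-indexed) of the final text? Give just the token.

Hunk 1: at line 2 remove [uns,dfl] add [hhinn,qmar,hiws] -> 9 lines: jxau fssyh hhinn qmar hiws qpu nuyde djpsf nvrki
Hunk 2: at line 2 remove [hhinn,qmar,hiws] add [bvoj,zbec] -> 8 lines: jxau fssyh bvoj zbec qpu nuyde djpsf nvrki
Hunk 3: at line 3 remove [qpu,nuyde] add [aar,uexde] -> 8 lines: jxau fssyh bvoj zbec aar uexde djpsf nvrki
Final line 6: uexde

Answer: uexde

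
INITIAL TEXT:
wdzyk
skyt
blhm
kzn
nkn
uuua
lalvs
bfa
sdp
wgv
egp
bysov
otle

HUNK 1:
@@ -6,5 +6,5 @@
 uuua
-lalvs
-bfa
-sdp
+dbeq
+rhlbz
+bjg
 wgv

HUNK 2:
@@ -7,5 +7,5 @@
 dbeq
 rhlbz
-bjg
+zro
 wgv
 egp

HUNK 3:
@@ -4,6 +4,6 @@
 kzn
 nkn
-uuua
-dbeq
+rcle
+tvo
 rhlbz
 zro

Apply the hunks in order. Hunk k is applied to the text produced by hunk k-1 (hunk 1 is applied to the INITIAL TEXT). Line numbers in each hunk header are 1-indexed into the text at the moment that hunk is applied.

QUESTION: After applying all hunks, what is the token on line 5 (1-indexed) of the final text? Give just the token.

Hunk 1: at line 6 remove [lalvs,bfa,sdp] add [dbeq,rhlbz,bjg] -> 13 lines: wdzyk skyt blhm kzn nkn uuua dbeq rhlbz bjg wgv egp bysov otle
Hunk 2: at line 7 remove [bjg] add [zro] -> 13 lines: wdzyk skyt blhm kzn nkn uuua dbeq rhlbz zro wgv egp bysov otle
Hunk 3: at line 4 remove [uuua,dbeq] add [rcle,tvo] -> 13 lines: wdzyk skyt blhm kzn nkn rcle tvo rhlbz zro wgv egp bysov otle
Final line 5: nkn

Answer: nkn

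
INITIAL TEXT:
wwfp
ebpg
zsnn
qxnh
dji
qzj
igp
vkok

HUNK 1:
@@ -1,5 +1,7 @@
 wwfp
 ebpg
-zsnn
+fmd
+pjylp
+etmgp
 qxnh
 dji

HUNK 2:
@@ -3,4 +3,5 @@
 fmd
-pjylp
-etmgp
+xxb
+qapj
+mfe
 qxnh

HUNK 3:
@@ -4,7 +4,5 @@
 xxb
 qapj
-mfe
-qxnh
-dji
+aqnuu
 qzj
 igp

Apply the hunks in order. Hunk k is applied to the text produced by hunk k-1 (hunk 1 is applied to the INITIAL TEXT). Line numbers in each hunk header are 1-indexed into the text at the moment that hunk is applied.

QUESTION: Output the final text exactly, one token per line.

Hunk 1: at line 1 remove [zsnn] add [fmd,pjylp,etmgp] -> 10 lines: wwfp ebpg fmd pjylp etmgp qxnh dji qzj igp vkok
Hunk 2: at line 3 remove [pjylp,etmgp] add [xxb,qapj,mfe] -> 11 lines: wwfp ebpg fmd xxb qapj mfe qxnh dji qzj igp vkok
Hunk 3: at line 4 remove [mfe,qxnh,dji] add [aqnuu] -> 9 lines: wwfp ebpg fmd xxb qapj aqnuu qzj igp vkok

Answer: wwfp
ebpg
fmd
xxb
qapj
aqnuu
qzj
igp
vkok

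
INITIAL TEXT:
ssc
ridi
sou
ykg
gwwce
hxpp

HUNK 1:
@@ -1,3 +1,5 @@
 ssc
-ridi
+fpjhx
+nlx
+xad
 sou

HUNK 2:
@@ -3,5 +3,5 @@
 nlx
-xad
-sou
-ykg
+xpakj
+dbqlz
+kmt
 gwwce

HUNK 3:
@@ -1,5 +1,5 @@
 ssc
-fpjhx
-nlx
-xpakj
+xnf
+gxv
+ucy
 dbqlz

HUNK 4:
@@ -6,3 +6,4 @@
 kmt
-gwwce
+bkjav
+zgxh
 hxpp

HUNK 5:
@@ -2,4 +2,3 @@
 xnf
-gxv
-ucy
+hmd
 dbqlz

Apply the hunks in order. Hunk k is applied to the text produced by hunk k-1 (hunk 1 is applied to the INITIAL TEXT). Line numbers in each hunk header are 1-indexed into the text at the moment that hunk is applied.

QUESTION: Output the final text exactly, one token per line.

Answer: ssc
xnf
hmd
dbqlz
kmt
bkjav
zgxh
hxpp

Derivation:
Hunk 1: at line 1 remove [ridi] add [fpjhx,nlx,xad] -> 8 lines: ssc fpjhx nlx xad sou ykg gwwce hxpp
Hunk 2: at line 3 remove [xad,sou,ykg] add [xpakj,dbqlz,kmt] -> 8 lines: ssc fpjhx nlx xpakj dbqlz kmt gwwce hxpp
Hunk 3: at line 1 remove [fpjhx,nlx,xpakj] add [xnf,gxv,ucy] -> 8 lines: ssc xnf gxv ucy dbqlz kmt gwwce hxpp
Hunk 4: at line 6 remove [gwwce] add [bkjav,zgxh] -> 9 lines: ssc xnf gxv ucy dbqlz kmt bkjav zgxh hxpp
Hunk 5: at line 2 remove [gxv,ucy] add [hmd] -> 8 lines: ssc xnf hmd dbqlz kmt bkjav zgxh hxpp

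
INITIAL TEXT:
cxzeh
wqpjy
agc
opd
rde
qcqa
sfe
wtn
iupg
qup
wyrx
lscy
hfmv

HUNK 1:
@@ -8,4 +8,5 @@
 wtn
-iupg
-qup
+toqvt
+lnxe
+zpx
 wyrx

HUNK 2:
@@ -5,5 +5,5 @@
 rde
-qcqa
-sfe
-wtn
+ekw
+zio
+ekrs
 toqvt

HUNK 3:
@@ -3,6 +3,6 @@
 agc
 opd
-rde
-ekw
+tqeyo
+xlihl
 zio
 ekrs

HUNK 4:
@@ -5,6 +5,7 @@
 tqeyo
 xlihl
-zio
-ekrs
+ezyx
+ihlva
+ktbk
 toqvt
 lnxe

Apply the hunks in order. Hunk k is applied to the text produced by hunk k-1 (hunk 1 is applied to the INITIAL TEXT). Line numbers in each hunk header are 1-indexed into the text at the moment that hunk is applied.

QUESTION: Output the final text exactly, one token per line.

Answer: cxzeh
wqpjy
agc
opd
tqeyo
xlihl
ezyx
ihlva
ktbk
toqvt
lnxe
zpx
wyrx
lscy
hfmv

Derivation:
Hunk 1: at line 8 remove [iupg,qup] add [toqvt,lnxe,zpx] -> 14 lines: cxzeh wqpjy agc opd rde qcqa sfe wtn toqvt lnxe zpx wyrx lscy hfmv
Hunk 2: at line 5 remove [qcqa,sfe,wtn] add [ekw,zio,ekrs] -> 14 lines: cxzeh wqpjy agc opd rde ekw zio ekrs toqvt lnxe zpx wyrx lscy hfmv
Hunk 3: at line 3 remove [rde,ekw] add [tqeyo,xlihl] -> 14 lines: cxzeh wqpjy agc opd tqeyo xlihl zio ekrs toqvt lnxe zpx wyrx lscy hfmv
Hunk 4: at line 5 remove [zio,ekrs] add [ezyx,ihlva,ktbk] -> 15 lines: cxzeh wqpjy agc opd tqeyo xlihl ezyx ihlva ktbk toqvt lnxe zpx wyrx lscy hfmv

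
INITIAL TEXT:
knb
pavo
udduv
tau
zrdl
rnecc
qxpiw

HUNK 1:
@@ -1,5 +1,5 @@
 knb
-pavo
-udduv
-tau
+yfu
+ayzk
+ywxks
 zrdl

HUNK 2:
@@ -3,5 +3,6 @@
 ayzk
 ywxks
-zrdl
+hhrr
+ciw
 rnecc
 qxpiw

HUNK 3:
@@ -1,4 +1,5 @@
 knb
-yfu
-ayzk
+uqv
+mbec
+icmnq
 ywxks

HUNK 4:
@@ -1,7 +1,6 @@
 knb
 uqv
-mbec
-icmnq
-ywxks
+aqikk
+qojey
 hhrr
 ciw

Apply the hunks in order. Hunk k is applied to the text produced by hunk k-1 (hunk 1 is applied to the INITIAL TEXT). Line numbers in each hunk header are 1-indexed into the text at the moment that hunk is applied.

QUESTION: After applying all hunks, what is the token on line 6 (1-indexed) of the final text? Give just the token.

Hunk 1: at line 1 remove [pavo,udduv,tau] add [yfu,ayzk,ywxks] -> 7 lines: knb yfu ayzk ywxks zrdl rnecc qxpiw
Hunk 2: at line 3 remove [zrdl] add [hhrr,ciw] -> 8 lines: knb yfu ayzk ywxks hhrr ciw rnecc qxpiw
Hunk 3: at line 1 remove [yfu,ayzk] add [uqv,mbec,icmnq] -> 9 lines: knb uqv mbec icmnq ywxks hhrr ciw rnecc qxpiw
Hunk 4: at line 1 remove [mbec,icmnq,ywxks] add [aqikk,qojey] -> 8 lines: knb uqv aqikk qojey hhrr ciw rnecc qxpiw
Final line 6: ciw

Answer: ciw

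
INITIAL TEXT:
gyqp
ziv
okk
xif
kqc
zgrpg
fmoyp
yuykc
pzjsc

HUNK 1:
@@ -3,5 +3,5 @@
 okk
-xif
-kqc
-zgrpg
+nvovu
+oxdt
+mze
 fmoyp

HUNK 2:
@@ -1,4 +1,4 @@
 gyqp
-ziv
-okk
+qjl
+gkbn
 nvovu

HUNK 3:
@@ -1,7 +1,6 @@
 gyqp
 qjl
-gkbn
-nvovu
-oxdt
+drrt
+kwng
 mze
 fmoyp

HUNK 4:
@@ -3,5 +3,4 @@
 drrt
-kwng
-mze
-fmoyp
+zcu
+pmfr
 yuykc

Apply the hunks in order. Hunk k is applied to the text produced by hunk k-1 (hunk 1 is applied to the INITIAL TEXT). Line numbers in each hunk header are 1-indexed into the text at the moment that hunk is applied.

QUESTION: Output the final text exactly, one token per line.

Hunk 1: at line 3 remove [xif,kqc,zgrpg] add [nvovu,oxdt,mze] -> 9 lines: gyqp ziv okk nvovu oxdt mze fmoyp yuykc pzjsc
Hunk 2: at line 1 remove [ziv,okk] add [qjl,gkbn] -> 9 lines: gyqp qjl gkbn nvovu oxdt mze fmoyp yuykc pzjsc
Hunk 3: at line 1 remove [gkbn,nvovu,oxdt] add [drrt,kwng] -> 8 lines: gyqp qjl drrt kwng mze fmoyp yuykc pzjsc
Hunk 4: at line 3 remove [kwng,mze,fmoyp] add [zcu,pmfr] -> 7 lines: gyqp qjl drrt zcu pmfr yuykc pzjsc

Answer: gyqp
qjl
drrt
zcu
pmfr
yuykc
pzjsc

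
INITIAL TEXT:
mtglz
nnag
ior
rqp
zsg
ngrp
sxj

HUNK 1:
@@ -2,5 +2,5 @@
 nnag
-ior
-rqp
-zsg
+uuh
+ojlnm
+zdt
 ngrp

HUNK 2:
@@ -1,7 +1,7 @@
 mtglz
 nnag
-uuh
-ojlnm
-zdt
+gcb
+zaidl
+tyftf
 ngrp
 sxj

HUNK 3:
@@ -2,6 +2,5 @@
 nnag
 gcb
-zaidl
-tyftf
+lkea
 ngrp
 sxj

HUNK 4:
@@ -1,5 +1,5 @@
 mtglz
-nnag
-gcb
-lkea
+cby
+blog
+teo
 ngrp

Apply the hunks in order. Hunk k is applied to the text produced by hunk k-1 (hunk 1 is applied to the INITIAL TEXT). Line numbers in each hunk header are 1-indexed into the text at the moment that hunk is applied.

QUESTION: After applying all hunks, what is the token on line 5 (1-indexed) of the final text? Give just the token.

Answer: ngrp

Derivation:
Hunk 1: at line 2 remove [ior,rqp,zsg] add [uuh,ojlnm,zdt] -> 7 lines: mtglz nnag uuh ojlnm zdt ngrp sxj
Hunk 2: at line 1 remove [uuh,ojlnm,zdt] add [gcb,zaidl,tyftf] -> 7 lines: mtglz nnag gcb zaidl tyftf ngrp sxj
Hunk 3: at line 2 remove [zaidl,tyftf] add [lkea] -> 6 lines: mtglz nnag gcb lkea ngrp sxj
Hunk 4: at line 1 remove [nnag,gcb,lkea] add [cby,blog,teo] -> 6 lines: mtglz cby blog teo ngrp sxj
Final line 5: ngrp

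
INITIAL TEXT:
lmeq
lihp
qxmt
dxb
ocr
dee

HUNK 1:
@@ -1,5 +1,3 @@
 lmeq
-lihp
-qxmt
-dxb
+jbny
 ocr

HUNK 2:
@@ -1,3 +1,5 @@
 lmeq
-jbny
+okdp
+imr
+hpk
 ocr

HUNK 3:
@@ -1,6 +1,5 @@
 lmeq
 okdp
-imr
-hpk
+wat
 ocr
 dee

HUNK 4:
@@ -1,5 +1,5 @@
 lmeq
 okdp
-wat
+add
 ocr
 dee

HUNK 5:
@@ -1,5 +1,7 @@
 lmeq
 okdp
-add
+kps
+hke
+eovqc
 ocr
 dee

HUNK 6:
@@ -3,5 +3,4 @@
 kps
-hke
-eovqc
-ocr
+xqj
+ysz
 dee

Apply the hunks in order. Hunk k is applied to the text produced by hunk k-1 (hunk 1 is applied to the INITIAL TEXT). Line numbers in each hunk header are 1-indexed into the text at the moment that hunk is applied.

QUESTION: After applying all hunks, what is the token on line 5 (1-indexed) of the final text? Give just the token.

Answer: ysz

Derivation:
Hunk 1: at line 1 remove [lihp,qxmt,dxb] add [jbny] -> 4 lines: lmeq jbny ocr dee
Hunk 2: at line 1 remove [jbny] add [okdp,imr,hpk] -> 6 lines: lmeq okdp imr hpk ocr dee
Hunk 3: at line 1 remove [imr,hpk] add [wat] -> 5 lines: lmeq okdp wat ocr dee
Hunk 4: at line 1 remove [wat] add [add] -> 5 lines: lmeq okdp add ocr dee
Hunk 5: at line 1 remove [add] add [kps,hke,eovqc] -> 7 lines: lmeq okdp kps hke eovqc ocr dee
Hunk 6: at line 3 remove [hke,eovqc,ocr] add [xqj,ysz] -> 6 lines: lmeq okdp kps xqj ysz dee
Final line 5: ysz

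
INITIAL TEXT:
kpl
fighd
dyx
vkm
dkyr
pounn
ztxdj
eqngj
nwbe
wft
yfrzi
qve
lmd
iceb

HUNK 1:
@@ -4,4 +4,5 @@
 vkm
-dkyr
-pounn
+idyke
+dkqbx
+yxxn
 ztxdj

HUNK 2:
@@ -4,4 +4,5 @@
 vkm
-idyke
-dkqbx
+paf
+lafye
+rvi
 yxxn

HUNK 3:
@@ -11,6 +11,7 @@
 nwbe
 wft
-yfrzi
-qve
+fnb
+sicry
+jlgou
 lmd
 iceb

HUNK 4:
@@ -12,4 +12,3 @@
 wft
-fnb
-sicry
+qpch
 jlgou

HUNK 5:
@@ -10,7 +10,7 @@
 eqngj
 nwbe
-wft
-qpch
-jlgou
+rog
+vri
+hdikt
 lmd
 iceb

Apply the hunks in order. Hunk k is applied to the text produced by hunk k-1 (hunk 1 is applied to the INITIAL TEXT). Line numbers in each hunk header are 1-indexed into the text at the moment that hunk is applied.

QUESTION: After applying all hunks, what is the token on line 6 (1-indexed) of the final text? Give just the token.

Answer: lafye

Derivation:
Hunk 1: at line 4 remove [dkyr,pounn] add [idyke,dkqbx,yxxn] -> 15 lines: kpl fighd dyx vkm idyke dkqbx yxxn ztxdj eqngj nwbe wft yfrzi qve lmd iceb
Hunk 2: at line 4 remove [idyke,dkqbx] add [paf,lafye,rvi] -> 16 lines: kpl fighd dyx vkm paf lafye rvi yxxn ztxdj eqngj nwbe wft yfrzi qve lmd iceb
Hunk 3: at line 11 remove [yfrzi,qve] add [fnb,sicry,jlgou] -> 17 lines: kpl fighd dyx vkm paf lafye rvi yxxn ztxdj eqngj nwbe wft fnb sicry jlgou lmd iceb
Hunk 4: at line 12 remove [fnb,sicry] add [qpch] -> 16 lines: kpl fighd dyx vkm paf lafye rvi yxxn ztxdj eqngj nwbe wft qpch jlgou lmd iceb
Hunk 5: at line 10 remove [wft,qpch,jlgou] add [rog,vri,hdikt] -> 16 lines: kpl fighd dyx vkm paf lafye rvi yxxn ztxdj eqngj nwbe rog vri hdikt lmd iceb
Final line 6: lafye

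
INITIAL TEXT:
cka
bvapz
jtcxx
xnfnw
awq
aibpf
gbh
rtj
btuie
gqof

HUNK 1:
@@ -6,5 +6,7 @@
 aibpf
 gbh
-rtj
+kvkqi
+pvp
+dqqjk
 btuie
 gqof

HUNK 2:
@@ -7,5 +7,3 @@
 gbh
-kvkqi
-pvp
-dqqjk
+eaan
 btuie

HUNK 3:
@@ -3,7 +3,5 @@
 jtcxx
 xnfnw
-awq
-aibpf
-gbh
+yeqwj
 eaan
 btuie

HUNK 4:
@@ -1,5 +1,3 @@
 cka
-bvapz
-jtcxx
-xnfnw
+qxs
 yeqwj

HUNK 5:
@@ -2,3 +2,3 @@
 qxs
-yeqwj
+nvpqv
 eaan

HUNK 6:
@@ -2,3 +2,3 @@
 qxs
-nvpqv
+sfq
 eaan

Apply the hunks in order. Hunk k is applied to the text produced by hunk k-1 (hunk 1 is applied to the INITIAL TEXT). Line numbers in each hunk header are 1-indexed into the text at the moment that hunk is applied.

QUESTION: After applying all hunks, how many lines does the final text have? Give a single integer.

Answer: 6

Derivation:
Hunk 1: at line 6 remove [rtj] add [kvkqi,pvp,dqqjk] -> 12 lines: cka bvapz jtcxx xnfnw awq aibpf gbh kvkqi pvp dqqjk btuie gqof
Hunk 2: at line 7 remove [kvkqi,pvp,dqqjk] add [eaan] -> 10 lines: cka bvapz jtcxx xnfnw awq aibpf gbh eaan btuie gqof
Hunk 3: at line 3 remove [awq,aibpf,gbh] add [yeqwj] -> 8 lines: cka bvapz jtcxx xnfnw yeqwj eaan btuie gqof
Hunk 4: at line 1 remove [bvapz,jtcxx,xnfnw] add [qxs] -> 6 lines: cka qxs yeqwj eaan btuie gqof
Hunk 5: at line 2 remove [yeqwj] add [nvpqv] -> 6 lines: cka qxs nvpqv eaan btuie gqof
Hunk 6: at line 2 remove [nvpqv] add [sfq] -> 6 lines: cka qxs sfq eaan btuie gqof
Final line count: 6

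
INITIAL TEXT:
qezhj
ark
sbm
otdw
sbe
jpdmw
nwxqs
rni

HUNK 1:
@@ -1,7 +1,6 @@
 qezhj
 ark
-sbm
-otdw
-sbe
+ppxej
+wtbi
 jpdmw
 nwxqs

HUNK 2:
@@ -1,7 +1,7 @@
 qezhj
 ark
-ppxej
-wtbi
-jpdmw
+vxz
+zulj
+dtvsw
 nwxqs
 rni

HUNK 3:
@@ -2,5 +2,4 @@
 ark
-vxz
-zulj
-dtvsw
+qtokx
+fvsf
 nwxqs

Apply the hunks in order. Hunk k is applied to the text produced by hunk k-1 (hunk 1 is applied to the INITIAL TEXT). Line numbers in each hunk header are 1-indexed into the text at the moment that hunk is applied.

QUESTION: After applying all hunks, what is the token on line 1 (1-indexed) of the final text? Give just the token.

Answer: qezhj

Derivation:
Hunk 1: at line 1 remove [sbm,otdw,sbe] add [ppxej,wtbi] -> 7 lines: qezhj ark ppxej wtbi jpdmw nwxqs rni
Hunk 2: at line 1 remove [ppxej,wtbi,jpdmw] add [vxz,zulj,dtvsw] -> 7 lines: qezhj ark vxz zulj dtvsw nwxqs rni
Hunk 3: at line 2 remove [vxz,zulj,dtvsw] add [qtokx,fvsf] -> 6 lines: qezhj ark qtokx fvsf nwxqs rni
Final line 1: qezhj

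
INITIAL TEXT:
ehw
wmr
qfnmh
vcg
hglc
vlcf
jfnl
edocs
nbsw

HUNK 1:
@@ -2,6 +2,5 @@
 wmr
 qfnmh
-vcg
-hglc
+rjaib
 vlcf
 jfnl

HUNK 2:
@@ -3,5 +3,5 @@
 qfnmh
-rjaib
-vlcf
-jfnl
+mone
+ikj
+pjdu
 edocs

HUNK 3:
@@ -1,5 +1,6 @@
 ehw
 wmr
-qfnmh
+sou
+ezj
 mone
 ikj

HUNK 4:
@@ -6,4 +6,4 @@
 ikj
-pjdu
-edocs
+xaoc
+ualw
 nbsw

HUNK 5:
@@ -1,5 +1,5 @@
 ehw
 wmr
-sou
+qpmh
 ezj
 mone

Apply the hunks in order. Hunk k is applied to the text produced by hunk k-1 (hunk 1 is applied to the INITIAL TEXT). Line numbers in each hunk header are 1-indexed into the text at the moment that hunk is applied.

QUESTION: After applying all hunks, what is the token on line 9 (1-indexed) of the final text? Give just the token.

Answer: nbsw

Derivation:
Hunk 1: at line 2 remove [vcg,hglc] add [rjaib] -> 8 lines: ehw wmr qfnmh rjaib vlcf jfnl edocs nbsw
Hunk 2: at line 3 remove [rjaib,vlcf,jfnl] add [mone,ikj,pjdu] -> 8 lines: ehw wmr qfnmh mone ikj pjdu edocs nbsw
Hunk 3: at line 1 remove [qfnmh] add [sou,ezj] -> 9 lines: ehw wmr sou ezj mone ikj pjdu edocs nbsw
Hunk 4: at line 6 remove [pjdu,edocs] add [xaoc,ualw] -> 9 lines: ehw wmr sou ezj mone ikj xaoc ualw nbsw
Hunk 5: at line 1 remove [sou] add [qpmh] -> 9 lines: ehw wmr qpmh ezj mone ikj xaoc ualw nbsw
Final line 9: nbsw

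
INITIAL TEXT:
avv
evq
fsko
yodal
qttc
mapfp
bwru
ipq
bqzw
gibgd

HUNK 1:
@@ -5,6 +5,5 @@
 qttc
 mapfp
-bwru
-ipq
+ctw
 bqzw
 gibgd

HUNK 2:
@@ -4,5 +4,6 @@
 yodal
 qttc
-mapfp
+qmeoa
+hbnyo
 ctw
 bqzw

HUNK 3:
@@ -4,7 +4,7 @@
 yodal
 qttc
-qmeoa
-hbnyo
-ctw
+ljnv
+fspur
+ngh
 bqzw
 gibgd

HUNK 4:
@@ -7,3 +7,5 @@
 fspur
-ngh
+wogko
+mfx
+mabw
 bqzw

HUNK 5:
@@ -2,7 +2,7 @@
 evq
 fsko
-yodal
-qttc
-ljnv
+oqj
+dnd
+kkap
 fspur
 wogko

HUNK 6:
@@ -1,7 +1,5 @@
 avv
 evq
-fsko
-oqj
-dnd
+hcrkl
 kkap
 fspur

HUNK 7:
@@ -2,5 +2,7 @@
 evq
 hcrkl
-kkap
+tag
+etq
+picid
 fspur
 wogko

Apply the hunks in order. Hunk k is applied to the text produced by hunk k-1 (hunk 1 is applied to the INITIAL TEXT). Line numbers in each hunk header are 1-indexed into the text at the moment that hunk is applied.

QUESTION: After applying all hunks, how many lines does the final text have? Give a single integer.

Answer: 12

Derivation:
Hunk 1: at line 5 remove [bwru,ipq] add [ctw] -> 9 lines: avv evq fsko yodal qttc mapfp ctw bqzw gibgd
Hunk 2: at line 4 remove [mapfp] add [qmeoa,hbnyo] -> 10 lines: avv evq fsko yodal qttc qmeoa hbnyo ctw bqzw gibgd
Hunk 3: at line 4 remove [qmeoa,hbnyo,ctw] add [ljnv,fspur,ngh] -> 10 lines: avv evq fsko yodal qttc ljnv fspur ngh bqzw gibgd
Hunk 4: at line 7 remove [ngh] add [wogko,mfx,mabw] -> 12 lines: avv evq fsko yodal qttc ljnv fspur wogko mfx mabw bqzw gibgd
Hunk 5: at line 2 remove [yodal,qttc,ljnv] add [oqj,dnd,kkap] -> 12 lines: avv evq fsko oqj dnd kkap fspur wogko mfx mabw bqzw gibgd
Hunk 6: at line 1 remove [fsko,oqj,dnd] add [hcrkl] -> 10 lines: avv evq hcrkl kkap fspur wogko mfx mabw bqzw gibgd
Hunk 7: at line 2 remove [kkap] add [tag,etq,picid] -> 12 lines: avv evq hcrkl tag etq picid fspur wogko mfx mabw bqzw gibgd
Final line count: 12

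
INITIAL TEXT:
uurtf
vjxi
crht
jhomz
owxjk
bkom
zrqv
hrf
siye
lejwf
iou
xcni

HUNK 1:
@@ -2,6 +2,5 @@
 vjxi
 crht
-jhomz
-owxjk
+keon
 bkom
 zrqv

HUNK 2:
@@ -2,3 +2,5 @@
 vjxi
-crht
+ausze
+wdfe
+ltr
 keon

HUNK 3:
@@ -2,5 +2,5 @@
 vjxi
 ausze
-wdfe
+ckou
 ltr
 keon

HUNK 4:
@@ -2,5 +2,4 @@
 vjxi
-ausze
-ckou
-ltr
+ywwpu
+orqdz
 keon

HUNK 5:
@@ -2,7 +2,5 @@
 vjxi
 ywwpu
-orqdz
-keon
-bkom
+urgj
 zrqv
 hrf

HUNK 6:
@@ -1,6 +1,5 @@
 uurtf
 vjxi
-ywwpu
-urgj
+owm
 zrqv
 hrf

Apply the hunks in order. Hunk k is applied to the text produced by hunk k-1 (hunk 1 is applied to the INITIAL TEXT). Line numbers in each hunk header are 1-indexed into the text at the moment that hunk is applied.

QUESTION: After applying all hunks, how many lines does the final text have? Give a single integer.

Answer: 9

Derivation:
Hunk 1: at line 2 remove [jhomz,owxjk] add [keon] -> 11 lines: uurtf vjxi crht keon bkom zrqv hrf siye lejwf iou xcni
Hunk 2: at line 2 remove [crht] add [ausze,wdfe,ltr] -> 13 lines: uurtf vjxi ausze wdfe ltr keon bkom zrqv hrf siye lejwf iou xcni
Hunk 3: at line 2 remove [wdfe] add [ckou] -> 13 lines: uurtf vjxi ausze ckou ltr keon bkom zrqv hrf siye lejwf iou xcni
Hunk 4: at line 2 remove [ausze,ckou,ltr] add [ywwpu,orqdz] -> 12 lines: uurtf vjxi ywwpu orqdz keon bkom zrqv hrf siye lejwf iou xcni
Hunk 5: at line 2 remove [orqdz,keon,bkom] add [urgj] -> 10 lines: uurtf vjxi ywwpu urgj zrqv hrf siye lejwf iou xcni
Hunk 6: at line 1 remove [ywwpu,urgj] add [owm] -> 9 lines: uurtf vjxi owm zrqv hrf siye lejwf iou xcni
Final line count: 9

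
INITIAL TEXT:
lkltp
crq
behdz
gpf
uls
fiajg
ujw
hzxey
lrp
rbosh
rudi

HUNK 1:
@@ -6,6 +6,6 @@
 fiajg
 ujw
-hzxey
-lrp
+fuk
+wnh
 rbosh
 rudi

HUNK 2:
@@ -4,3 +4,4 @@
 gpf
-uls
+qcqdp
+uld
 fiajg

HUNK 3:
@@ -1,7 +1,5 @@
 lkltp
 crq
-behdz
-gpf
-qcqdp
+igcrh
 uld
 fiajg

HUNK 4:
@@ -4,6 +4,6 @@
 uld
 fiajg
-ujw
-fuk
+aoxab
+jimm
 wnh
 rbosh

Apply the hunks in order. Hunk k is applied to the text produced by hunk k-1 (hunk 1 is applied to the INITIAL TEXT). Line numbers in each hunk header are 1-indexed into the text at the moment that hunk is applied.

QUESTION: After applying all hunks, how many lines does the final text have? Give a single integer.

Hunk 1: at line 6 remove [hzxey,lrp] add [fuk,wnh] -> 11 lines: lkltp crq behdz gpf uls fiajg ujw fuk wnh rbosh rudi
Hunk 2: at line 4 remove [uls] add [qcqdp,uld] -> 12 lines: lkltp crq behdz gpf qcqdp uld fiajg ujw fuk wnh rbosh rudi
Hunk 3: at line 1 remove [behdz,gpf,qcqdp] add [igcrh] -> 10 lines: lkltp crq igcrh uld fiajg ujw fuk wnh rbosh rudi
Hunk 4: at line 4 remove [ujw,fuk] add [aoxab,jimm] -> 10 lines: lkltp crq igcrh uld fiajg aoxab jimm wnh rbosh rudi
Final line count: 10

Answer: 10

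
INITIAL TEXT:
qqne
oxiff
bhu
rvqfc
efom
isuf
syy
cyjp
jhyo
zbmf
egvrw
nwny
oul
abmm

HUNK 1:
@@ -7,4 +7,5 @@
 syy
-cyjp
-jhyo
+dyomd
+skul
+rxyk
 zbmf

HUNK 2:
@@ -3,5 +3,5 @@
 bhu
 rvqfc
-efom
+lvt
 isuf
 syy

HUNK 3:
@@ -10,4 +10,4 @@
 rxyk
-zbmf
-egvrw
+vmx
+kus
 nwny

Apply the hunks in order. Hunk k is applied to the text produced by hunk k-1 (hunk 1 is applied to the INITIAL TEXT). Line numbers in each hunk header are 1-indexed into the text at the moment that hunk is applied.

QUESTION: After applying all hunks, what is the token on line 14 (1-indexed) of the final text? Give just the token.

Hunk 1: at line 7 remove [cyjp,jhyo] add [dyomd,skul,rxyk] -> 15 lines: qqne oxiff bhu rvqfc efom isuf syy dyomd skul rxyk zbmf egvrw nwny oul abmm
Hunk 2: at line 3 remove [efom] add [lvt] -> 15 lines: qqne oxiff bhu rvqfc lvt isuf syy dyomd skul rxyk zbmf egvrw nwny oul abmm
Hunk 3: at line 10 remove [zbmf,egvrw] add [vmx,kus] -> 15 lines: qqne oxiff bhu rvqfc lvt isuf syy dyomd skul rxyk vmx kus nwny oul abmm
Final line 14: oul

Answer: oul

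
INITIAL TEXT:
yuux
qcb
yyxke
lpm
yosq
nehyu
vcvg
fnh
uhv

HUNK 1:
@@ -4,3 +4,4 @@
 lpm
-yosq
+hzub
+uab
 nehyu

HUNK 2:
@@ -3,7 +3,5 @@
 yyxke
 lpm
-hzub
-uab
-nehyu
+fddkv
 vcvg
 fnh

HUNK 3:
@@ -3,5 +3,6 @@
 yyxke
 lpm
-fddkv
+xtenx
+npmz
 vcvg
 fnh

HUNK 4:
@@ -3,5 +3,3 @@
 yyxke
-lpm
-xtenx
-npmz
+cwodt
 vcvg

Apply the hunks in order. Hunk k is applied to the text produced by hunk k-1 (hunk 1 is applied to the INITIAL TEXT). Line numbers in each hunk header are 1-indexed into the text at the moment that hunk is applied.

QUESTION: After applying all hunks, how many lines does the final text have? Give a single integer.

Answer: 7

Derivation:
Hunk 1: at line 4 remove [yosq] add [hzub,uab] -> 10 lines: yuux qcb yyxke lpm hzub uab nehyu vcvg fnh uhv
Hunk 2: at line 3 remove [hzub,uab,nehyu] add [fddkv] -> 8 lines: yuux qcb yyxke lpm fddkv vcvg fnh uhv
Hunk 3: at line 3 remove [fddkv] add [xtenx,npmz] -> 9 lines: yuux qcb yyxke lpm xtenx npmz vcvg fnh uhv
Hunk 4: at line 3 remove [lpm,xtenx,npmz] add [cwodt] -> 7 lines: yuux qcb yyxke cwodt vcvg fnh uhv
Final line count: 7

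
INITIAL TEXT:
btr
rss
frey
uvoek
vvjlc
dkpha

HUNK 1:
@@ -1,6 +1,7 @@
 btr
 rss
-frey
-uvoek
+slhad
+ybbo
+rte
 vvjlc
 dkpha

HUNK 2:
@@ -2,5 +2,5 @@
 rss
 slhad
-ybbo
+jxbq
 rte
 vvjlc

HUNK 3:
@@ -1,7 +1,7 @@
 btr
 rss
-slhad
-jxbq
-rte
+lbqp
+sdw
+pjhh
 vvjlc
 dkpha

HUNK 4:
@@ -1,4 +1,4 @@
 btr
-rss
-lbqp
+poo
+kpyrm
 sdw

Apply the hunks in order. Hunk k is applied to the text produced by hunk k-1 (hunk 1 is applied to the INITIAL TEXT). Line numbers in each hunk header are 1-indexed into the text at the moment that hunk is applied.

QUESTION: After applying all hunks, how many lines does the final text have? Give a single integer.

Hunk 1: at line 1 remove [frey,uvoek] add [slhad,ybbo,rte] -> 7 lines: btr rss slhad ybbo rte vvjlc dkpha
Hunk 2: at line 2 remove [ybbo] add [jxbq] -> 7 lines: btr rss slhad jxbq rte vvjlc dkpha
Hunk 3: at line 1 remove [slhad,jxbq,rte] add [lbqp,sdw,pjhh] -> 7 lines: btr rss lbqp sdw pjhh vvjlc dkpha
Hunk 4: at line 1 remove [rss,lbqp] add [poo,kpyrm] -> 7 lines: btr poo kpyrm sdw pjhh vvjlc dkpha
Final line count: 7

Answer: 7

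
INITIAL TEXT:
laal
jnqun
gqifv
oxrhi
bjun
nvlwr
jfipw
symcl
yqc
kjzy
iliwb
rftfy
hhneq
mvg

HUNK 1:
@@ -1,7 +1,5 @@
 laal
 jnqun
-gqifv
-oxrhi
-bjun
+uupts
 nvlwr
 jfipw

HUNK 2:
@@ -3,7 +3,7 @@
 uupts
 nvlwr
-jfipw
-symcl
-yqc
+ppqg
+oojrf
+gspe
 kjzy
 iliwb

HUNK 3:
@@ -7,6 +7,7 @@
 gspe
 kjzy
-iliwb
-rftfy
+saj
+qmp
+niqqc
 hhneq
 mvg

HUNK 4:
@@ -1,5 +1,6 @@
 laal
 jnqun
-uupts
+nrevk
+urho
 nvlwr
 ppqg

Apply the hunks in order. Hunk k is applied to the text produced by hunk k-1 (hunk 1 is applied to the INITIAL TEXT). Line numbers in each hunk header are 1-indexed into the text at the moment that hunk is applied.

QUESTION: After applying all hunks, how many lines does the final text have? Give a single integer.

Hunk 1: at line 1 remove [gqifv,oxrhi,bjun] add [uupts] -> 12 lines: laal jnqun uupts nvlwr jfipw symcl yqc kjzy iliwb rftfy hhneq mvg
Hunk 2: at line 3 remove [jfipw,symcl,yqc] add [ppqg,oojrf,gspe] -> 12 lines: laal jnqun uupts nvlwr ppqg oojrf gspe kjzy iliwb rftfy hhneq mvg
Hunk 3: at line 7 remove [iliwb,rftfy] add [saj,qmp,niqqc] -> 13 lines: laal jnqun uupts nvlwr ppqg oojrf gspe kjzy saj qmp niqqc hhneq mvg
Hunk 4: at line 1 remove [uupts] add [nrevk,urho] -> 14 lines: laal jnqun nrevk urho nvlwr ppqg oojrf gspe kjzy saj qmp niqqc hhneq mvg
Final line count: 14

Answer: 14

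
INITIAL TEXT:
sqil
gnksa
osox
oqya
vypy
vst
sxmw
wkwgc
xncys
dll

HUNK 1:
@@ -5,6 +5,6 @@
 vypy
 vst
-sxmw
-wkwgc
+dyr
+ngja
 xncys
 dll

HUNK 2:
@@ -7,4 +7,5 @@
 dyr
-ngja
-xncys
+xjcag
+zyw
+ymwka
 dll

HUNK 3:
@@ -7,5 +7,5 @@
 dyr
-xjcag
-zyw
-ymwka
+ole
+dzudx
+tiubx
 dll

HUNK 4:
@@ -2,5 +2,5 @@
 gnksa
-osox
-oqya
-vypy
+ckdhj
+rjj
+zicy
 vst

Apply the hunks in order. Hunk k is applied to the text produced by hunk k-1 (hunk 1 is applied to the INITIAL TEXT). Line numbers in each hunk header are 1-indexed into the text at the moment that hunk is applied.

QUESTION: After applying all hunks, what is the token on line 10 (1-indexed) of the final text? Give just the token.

Answer: tiubx

Derivation:
Hunk 1: at line 5 remove [sxmw,wkwgc] add [dyr,ngja] -> 10 lines: sqil gnksa osox oqya vypy vst dyr ngja xncys dll
Hunk 2: at line 7 remove [ngja,xncys] add [xjcag,zyw,ymwka] -> 11 lines: sqil gnksa osox oqya vypy vst dyr xjcag zyw ymwka dll
Hunk 3: at line 7 remove [xjcag,zyw,ymwka] add [ole,dzudx,tiubx] -> 11 lines: sqil gnksa osox oqya vypy vst dyr ole dzudx tiubx dll
Hunk 4: at line 2 remove [osox,oqya,vypy] add [ckdhj,rjj,zicy] -> 11 lines: sqil gnksa ckdhj rjj zicy vst dyr ole dzudx tiubx dll
Final line 10: tiubx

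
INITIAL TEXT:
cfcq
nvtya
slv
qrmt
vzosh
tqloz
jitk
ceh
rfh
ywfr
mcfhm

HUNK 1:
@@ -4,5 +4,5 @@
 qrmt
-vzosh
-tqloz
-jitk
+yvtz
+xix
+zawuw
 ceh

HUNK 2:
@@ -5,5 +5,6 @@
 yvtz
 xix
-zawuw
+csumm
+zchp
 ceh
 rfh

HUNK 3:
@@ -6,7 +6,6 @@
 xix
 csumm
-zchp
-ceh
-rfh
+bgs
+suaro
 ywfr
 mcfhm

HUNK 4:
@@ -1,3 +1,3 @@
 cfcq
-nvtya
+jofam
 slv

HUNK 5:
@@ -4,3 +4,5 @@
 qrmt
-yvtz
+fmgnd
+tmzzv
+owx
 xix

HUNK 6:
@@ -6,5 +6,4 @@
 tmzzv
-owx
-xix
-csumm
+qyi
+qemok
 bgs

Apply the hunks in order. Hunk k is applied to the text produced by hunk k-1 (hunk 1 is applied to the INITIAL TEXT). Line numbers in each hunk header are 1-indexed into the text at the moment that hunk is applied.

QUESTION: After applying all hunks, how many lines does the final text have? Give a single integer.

Answer: 12

Derivation:
Hunk 1: at line 4 remove [vzosh,tqloz,jitk] add [yvtz,xix,zawuw] -> 11 lines: cfcq nvtya slv qrmt yvtz xix zawuw ceh rfh ywfr mcfhm
Hunk 2: at line 5 remove [zawuw] add [csumm,zchp] -> 12 lines: cfcq nvtya slv qrmt yvtz xix csumm zchp ceh rfh ywfr mcfhm
Hunk 3: at line 6 remove [zchp,ceh,rfh] add [bgs,suaro] -> 11 lines: cfcq nvtya slv qrmt yvtz xix csumm bgs suaro ywfr mcfhm
Hunk 4: at line 1 remove [nvtya] add [jofam] -> 11 lines: cfcq jofam slv qrmt yvtz xix csumm bgs suaro ywfr mcfhm
Hunk 5: at line 4 remove [yvtz] add [fmgnd,tmzzv,owx] -> 13 lines: cfcq jofam slv qrmt fmgnd tmzzv owx xix csumm bgs suaro ywfr mcfhm
Hunk 6: at line 6 remove [owx,xix,csumm] add [qyi,qemok] -> 12 lines: cfcq jofam slv qrmt fmgnd tmzzv qyi qemok bgs suaro ywfr mcfhm
Final line count: 12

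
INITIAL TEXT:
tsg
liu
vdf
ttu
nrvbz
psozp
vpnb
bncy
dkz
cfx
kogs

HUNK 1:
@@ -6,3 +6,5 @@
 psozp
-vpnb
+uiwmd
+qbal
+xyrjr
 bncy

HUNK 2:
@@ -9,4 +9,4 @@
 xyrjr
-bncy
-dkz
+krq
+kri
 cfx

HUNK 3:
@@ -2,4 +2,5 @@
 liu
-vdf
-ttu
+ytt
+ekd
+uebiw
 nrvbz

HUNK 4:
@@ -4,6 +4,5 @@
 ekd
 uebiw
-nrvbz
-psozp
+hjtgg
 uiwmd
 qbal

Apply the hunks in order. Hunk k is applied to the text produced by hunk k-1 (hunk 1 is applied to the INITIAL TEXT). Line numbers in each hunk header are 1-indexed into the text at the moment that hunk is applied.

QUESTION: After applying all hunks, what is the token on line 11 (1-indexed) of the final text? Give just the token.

Answer: kri

Derivation:
Hunk 1: at line 6 remove [vpnb] add [uiwmd,qbal,xyrjr] -> 13 lines: tsg liu vdf ttu nrvbz psozp uiwmd qbal xyrjr bncy dkz cfx kogs
Hunk 2: at line 9 remove [bncy,dkz] add [krq,kri] -> 13 lines: tsg liu vdf ttu nrvbz psozp uiwmd qbal xyrjr krq kri cfx kogs
Hunk 3: at line 2 remove [vdf,ttu] add [ytt,ekd,uebiw] -> 14 lines: tsg liu ytt ekd uebiw nrvbz psozp uiwmd qbal xyrjr krq kri cfx kogs
Hunk 4: at line 4 remove [nrvbz,psozp] add [hjtgg] -> 13 lines: tsg liu ytt ekd uebiw hjtgg uiwmd qbal xyrjr krq kri cfx kogs
Final line 11: kri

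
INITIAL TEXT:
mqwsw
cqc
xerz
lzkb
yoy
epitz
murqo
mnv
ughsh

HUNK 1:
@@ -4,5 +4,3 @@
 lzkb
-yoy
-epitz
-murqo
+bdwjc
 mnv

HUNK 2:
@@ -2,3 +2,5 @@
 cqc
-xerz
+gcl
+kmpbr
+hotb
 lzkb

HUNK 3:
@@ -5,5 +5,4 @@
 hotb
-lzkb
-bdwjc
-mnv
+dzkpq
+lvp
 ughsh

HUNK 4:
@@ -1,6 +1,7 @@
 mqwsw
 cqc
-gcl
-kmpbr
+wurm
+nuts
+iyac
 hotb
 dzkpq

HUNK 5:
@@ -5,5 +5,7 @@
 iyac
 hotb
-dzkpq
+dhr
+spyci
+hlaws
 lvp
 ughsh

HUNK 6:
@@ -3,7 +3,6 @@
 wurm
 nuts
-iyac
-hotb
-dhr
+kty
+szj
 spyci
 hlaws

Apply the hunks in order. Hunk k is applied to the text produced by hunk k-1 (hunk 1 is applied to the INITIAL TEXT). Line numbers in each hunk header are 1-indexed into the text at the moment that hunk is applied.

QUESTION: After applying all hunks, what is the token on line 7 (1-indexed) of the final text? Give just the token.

Answer: spyci

Derivation:
Hunk 1: at line 4 remove [yoy,epitz,murqo] add [bdwjc] -> 7 lines: mqwsw cqc xerz lzkb bdwjc mnv ughsh
Hunk 2: at line 2 remove [xerz] add [gcl,kmpbr,hotb] -> 9 lines: mqwsw cqc gcl kmpbr hotb lzkb bdwjc mnv ughsh
Hunk 3: at line 5 remove [lzkb,bdwjc,mnv] add [dzkpq,lvp] -> 8 lines: mqwsw cqc gcl kmpbr hotb dzkpq lvp ughsh
Hunk 4: at line 1 remove [gcl,kmpbr] add [wurm,nuts,iyac] -> 9 lines: mqwsw cqc wurm nuts iyac hotb dzkpq lvp ughsh
Hunk 5: at line 5 remove [dzkpq] add [dhr,spyci,hlaws] -> 11 lines: mqwsw cqc wurm nuts iyac hotb dhr spyci hlaws lvp ughsh
Hunk 6: at line 3 remove [iyac,hotb,dhr] add [kty,szj] -> 10 lines: mqwsw cqc wurm nuts kty szj spyci hlaws lvp ughsh
Final line 7: spyci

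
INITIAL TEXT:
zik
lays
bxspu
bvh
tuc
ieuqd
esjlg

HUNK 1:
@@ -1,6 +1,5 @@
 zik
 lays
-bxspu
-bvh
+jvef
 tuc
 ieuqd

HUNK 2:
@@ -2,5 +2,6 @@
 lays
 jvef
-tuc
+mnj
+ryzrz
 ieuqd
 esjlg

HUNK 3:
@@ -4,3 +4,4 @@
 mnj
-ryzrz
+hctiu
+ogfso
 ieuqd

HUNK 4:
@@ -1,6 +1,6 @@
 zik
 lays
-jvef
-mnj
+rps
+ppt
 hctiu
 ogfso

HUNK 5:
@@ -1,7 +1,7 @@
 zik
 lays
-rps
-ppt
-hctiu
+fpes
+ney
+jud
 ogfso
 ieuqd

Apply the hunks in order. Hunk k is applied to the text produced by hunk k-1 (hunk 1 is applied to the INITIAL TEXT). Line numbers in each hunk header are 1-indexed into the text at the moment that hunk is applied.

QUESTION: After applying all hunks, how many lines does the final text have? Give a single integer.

Hunk 1: at line 1 remove [bxspu,bvh] add [jvef] -> 6 lines: zik lays jvef tuc ieuqd esjlg
Hunk 2: at line 2 remove [tuc] add [mnj,ryzrz] -> 7 lines: zik lays jvef mnj ryzrz ieuqd esjlg
Hunk 3: at line 4 remove [ryzrz] add [hctiu,ogfso] -> 8 lines: zik lays jvef mnj hctiu ogfso ieuqd esjlg
Hunk 4: at line 1 remove [jvef,mnj] add [rps,ppt] -> 8 lines: zik lays rps ppt hctiu ogfso ieuqd esjlg
Hunk 5: at line 1 remove [rps,ppt,hctiu] add [fpes,ney,jud] -> 8 lines: zik lays fpes ney jud ogfso ieuqd esjlg
Final line count: 8

Answer: 8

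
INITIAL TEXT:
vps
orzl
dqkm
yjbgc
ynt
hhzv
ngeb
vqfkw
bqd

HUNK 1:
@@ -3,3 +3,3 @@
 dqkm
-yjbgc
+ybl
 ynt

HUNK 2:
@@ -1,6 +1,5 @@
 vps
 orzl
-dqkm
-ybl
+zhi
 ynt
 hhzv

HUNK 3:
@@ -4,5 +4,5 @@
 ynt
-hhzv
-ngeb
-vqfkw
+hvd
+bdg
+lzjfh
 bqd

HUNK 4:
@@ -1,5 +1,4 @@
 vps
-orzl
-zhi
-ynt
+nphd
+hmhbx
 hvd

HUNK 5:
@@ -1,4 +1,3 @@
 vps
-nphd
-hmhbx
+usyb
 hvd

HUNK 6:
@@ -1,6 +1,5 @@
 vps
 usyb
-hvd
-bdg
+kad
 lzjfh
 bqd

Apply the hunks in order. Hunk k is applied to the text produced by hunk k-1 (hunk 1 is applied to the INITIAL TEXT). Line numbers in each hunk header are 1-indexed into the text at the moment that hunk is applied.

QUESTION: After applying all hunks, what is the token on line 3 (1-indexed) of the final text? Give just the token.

Hunk 1: at line 3 remove [yjbgc] add [ybl] -> 9 lines: vps orzl dqkm ybl ynt hhzv ngeb vqfkw bqd
Hunk 2: at line 1 remove [dqkm,ybl] add [zhi] -> 8 lines: vps orzl zhi ynt hhzv ngeb vqfkw bqd
Hunk 3: at line 4 remove [hhzv,ngeb,vqfkw] add [hvd,bdg,lzjfh] -> 8 lines: vps orzl zhi ynt hvd bdg lzjfh bqd
Hunk 4: at line 1 remove [orzl,zhi,ynt] add [nphd,hmhbx] -> 7 lines: vps nphd hmhbx hvd bdg lzjfh bqd
Hunk 5: at line 1 remove [nphd,hmhbx] add [usyb] -> 6 lines: vps usyb hvd bdg lzjfh bqd
Hunk 6: at line 1 remove [hvd,bdg] add [kad] -> 5 lines: vps usyb kad lzjfh bqd
Final line 3: kad

Answer: kad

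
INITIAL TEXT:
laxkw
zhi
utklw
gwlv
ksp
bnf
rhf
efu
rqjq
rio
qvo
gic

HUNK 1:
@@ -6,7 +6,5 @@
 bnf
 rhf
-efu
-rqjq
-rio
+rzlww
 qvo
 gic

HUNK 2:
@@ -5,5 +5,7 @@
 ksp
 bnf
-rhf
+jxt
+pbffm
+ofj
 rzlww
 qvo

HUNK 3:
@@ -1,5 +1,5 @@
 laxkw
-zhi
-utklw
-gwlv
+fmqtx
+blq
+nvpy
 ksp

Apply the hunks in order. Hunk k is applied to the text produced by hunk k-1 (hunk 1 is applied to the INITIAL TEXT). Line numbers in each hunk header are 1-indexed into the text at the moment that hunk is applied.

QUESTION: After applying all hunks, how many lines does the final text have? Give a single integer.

Answer: 12

Derivation:
Hunk 1: at line 6 remove [efu,rqjq,rio] add [rzlww] -> 10 lines: laxkw zhi utklw gwlv ksp bnf rhf rzlww qvo gic
Hunk 2: at line 5 remove [rhf] add [jxt,pbffm,ofj] -> 12 lines: laxkw zhi utklw gwlv ksp bnf jxt pbffm ofj rzlww qvo gic
Hunk 3: at line 1 remove [zhi,utklw,gwlv] add [fmqtx,blq,nvpy] -> 12 lines: laxkw fmqtx blq nvpy ksp bnf jxt pbffm ofj rzlww qvo gic
Final line count: 12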